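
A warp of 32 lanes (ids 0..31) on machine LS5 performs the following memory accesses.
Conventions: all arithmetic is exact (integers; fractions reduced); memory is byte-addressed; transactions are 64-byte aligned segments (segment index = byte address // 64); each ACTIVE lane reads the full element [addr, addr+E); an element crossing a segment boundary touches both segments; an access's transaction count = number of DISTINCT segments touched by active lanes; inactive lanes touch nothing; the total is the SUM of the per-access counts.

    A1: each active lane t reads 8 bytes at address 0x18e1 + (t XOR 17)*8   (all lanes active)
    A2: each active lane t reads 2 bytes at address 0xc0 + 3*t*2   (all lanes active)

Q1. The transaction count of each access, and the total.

A1: 5 transactions
A2: 3 transactions

Answer: 5,3; total 8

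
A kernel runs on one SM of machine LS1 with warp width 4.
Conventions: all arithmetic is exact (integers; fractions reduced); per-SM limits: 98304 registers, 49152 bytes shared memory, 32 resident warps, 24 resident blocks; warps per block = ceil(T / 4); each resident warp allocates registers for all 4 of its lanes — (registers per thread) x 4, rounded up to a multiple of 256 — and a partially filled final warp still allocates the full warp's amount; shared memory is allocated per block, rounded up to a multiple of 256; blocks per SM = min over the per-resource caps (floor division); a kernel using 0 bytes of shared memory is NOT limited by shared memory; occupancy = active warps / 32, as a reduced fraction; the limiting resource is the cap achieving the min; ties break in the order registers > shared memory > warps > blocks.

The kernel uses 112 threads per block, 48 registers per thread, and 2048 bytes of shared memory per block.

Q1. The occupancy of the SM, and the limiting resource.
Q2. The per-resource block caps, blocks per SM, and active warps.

Answer: occupancy 7/8, limited by warps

registers: 13 blocks
shared memory: 24 blocks
warps: 1 block
blocks: 24 blocks

Answer: 1 block, 28 active warps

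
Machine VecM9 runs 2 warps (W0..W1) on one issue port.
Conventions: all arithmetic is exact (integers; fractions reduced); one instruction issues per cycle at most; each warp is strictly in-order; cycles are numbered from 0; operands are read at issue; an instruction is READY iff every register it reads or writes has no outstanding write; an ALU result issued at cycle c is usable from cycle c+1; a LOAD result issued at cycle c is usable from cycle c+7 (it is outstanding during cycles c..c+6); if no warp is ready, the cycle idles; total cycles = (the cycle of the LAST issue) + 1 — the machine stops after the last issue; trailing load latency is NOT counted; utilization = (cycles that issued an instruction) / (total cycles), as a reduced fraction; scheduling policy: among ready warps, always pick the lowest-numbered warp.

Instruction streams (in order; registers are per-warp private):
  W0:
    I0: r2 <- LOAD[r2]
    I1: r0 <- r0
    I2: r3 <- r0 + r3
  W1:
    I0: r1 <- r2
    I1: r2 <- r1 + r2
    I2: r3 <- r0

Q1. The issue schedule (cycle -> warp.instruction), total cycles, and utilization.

cycle 0: W0.I0
cycle 1: W0.I1
cycle 2: W0.I2
cycle 3: W1.I0
cycle 4: W1.I1
cycle 5: W1.I2

Answer: 6 cycles, utilization 1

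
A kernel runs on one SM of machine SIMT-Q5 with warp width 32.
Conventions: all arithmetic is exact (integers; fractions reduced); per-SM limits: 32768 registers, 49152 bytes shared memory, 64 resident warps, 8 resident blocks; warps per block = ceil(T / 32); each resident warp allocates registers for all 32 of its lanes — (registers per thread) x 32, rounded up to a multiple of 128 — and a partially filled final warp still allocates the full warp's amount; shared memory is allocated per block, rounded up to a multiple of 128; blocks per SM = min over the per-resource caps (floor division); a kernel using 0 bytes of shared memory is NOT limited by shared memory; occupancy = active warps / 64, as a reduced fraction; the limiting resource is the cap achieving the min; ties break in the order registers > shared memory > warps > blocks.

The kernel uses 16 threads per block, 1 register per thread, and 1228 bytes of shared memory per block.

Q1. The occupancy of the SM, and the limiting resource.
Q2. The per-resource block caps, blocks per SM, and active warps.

Answer: occupancy 1/8, limited by blocks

registers: 256 blocks
shared memory: 38 blocks
warps: 64 blocks
blocks: 8 blocks

Answer: 8 blocks, 8 active warps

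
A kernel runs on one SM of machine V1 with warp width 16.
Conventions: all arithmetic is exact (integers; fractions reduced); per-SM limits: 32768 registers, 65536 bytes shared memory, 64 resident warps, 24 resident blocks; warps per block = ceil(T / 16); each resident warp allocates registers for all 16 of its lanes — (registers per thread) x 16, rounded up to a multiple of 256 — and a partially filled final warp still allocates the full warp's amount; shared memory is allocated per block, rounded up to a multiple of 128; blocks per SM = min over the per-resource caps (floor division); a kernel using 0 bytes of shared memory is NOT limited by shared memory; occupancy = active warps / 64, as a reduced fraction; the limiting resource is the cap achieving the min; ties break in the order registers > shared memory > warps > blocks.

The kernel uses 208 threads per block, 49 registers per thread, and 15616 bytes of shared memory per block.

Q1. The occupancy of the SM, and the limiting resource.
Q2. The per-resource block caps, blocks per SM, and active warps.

Answer: occupancy 13/32, limited by registers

registers: 2 blocks
shared memory: 4 blocks
warps: 4 blocks
blocks: 24 blocks

Answer: 2 blocks, 26 active warps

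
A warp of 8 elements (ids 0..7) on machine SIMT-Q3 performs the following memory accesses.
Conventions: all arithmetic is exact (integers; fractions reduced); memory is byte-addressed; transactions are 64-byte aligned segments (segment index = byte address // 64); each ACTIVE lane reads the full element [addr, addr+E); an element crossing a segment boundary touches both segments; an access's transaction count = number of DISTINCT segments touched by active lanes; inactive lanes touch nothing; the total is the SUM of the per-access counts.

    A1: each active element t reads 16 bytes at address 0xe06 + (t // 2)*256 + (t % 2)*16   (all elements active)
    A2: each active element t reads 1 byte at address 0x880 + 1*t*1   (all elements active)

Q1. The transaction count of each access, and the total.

A1: 4 transactions
A2: 1 transaction

Answer: 4,1; total 5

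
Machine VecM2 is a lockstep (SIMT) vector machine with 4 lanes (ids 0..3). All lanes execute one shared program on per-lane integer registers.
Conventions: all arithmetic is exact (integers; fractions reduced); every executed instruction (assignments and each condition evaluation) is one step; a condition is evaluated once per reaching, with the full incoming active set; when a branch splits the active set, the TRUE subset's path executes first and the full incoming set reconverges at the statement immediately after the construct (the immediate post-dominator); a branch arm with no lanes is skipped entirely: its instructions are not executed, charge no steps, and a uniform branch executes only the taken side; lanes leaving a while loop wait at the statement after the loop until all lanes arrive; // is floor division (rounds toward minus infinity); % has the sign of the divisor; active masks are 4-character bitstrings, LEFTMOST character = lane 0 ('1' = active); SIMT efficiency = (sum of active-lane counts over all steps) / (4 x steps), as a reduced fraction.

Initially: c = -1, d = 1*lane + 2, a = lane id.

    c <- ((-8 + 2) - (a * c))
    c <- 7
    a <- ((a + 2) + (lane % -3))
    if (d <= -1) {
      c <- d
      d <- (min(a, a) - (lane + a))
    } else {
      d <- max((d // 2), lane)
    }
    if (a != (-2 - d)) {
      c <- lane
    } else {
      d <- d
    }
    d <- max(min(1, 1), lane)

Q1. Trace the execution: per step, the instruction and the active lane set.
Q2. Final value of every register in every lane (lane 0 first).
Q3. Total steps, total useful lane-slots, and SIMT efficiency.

step 0: c <- ((-8 + 2) - (a * c))    1111
step 1: c <- 7                       1111
step 2: a <- ((a + 2) + (lane % -3)) 1111
step 3: eval (d <= -1)               1111
step 4: d <- max((d // 2), lane)     1111
step 5: eval (a != (-2 - d))         1111
step 6: c <- lane                    1111
step 7: d <- max(min(1, 1), lane)    1111

Answer: 8 steps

c: 0,1,2,3
d: 1,1,2,3
a: 2,1,3,5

steps = 8; useful = 32; efficiency = 32/32 = 1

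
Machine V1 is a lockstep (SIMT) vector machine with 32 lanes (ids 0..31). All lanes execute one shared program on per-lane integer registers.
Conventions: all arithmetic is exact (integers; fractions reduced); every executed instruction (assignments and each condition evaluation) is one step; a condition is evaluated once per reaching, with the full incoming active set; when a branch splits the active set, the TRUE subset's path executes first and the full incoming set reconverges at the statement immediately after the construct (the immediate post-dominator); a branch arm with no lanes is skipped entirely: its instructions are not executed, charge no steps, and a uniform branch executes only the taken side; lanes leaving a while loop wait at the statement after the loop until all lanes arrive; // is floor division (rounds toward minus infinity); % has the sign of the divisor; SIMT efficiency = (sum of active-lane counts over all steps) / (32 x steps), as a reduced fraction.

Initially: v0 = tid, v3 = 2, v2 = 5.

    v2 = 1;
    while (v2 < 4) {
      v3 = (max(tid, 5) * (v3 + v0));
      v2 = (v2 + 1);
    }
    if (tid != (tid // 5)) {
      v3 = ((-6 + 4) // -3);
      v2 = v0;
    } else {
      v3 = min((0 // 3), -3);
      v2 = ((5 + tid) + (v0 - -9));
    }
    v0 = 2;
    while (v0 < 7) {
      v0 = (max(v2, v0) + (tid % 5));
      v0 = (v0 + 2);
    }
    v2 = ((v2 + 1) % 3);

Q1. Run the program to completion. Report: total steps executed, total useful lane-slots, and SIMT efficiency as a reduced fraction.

Answer: 25 steps, 646 useful, 323/400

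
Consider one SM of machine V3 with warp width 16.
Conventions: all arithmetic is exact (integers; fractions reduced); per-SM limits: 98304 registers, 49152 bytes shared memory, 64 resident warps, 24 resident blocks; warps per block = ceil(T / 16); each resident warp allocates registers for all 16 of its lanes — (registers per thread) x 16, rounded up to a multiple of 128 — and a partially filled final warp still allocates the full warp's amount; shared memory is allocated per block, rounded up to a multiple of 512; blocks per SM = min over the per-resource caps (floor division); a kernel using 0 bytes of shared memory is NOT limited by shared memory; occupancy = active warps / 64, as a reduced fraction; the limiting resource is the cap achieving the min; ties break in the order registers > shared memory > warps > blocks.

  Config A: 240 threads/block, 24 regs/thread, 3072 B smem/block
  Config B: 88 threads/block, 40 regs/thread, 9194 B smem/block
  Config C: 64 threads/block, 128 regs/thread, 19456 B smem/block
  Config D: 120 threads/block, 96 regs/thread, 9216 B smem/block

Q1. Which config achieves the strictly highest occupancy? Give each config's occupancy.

occupancies: A 15/16, B 15/32, C 1/8, D 5/8

Answer: A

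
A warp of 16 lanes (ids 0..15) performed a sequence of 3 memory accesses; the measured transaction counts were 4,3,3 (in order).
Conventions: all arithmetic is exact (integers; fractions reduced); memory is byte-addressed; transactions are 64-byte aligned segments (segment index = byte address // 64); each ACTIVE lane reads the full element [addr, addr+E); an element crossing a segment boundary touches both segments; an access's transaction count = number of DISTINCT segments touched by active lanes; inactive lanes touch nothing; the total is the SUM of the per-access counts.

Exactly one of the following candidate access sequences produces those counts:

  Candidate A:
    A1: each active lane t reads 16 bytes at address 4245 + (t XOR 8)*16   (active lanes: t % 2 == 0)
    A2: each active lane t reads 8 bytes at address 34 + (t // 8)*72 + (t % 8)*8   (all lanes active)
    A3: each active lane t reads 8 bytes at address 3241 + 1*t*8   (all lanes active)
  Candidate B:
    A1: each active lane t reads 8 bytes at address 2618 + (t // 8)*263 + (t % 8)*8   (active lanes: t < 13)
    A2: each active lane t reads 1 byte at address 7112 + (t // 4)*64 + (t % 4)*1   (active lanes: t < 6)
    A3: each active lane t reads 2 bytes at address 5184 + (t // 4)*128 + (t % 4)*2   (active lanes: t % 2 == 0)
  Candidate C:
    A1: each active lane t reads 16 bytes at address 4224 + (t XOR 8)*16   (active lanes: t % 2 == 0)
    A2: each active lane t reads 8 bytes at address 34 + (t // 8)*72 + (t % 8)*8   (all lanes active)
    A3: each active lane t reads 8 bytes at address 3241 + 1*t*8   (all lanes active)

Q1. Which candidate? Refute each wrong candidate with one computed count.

A: A1 gives 5 transactions, not 4
B: A1 gives 3 transactions, not 4
C: all counts match (4,3,3)

Answer: C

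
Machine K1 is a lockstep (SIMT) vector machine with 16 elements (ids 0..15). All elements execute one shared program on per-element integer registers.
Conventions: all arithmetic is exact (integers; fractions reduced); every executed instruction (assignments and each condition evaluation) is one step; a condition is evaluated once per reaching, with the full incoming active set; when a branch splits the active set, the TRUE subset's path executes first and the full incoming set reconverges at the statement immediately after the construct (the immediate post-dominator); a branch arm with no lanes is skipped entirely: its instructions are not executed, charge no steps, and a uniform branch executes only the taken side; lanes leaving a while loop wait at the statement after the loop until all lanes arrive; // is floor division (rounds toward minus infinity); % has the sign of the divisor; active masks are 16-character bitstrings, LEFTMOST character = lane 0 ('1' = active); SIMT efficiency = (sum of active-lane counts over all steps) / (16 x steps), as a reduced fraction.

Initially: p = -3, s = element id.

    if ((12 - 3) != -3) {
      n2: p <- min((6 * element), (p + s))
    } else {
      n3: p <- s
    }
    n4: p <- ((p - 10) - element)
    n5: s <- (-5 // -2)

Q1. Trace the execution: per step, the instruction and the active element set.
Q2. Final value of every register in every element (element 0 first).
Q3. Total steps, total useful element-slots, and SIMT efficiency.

step 0: eval ((12 - 3) != -3)        1111111111111111
step 1: p <- min((6 * element), (p + s)) 1111111111111111
step 2: p <- ((p - 10) - element)    1111111111111111
step 3: s <- (-5 // -2)              1111111111111111

Answer: 4 steps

p: -13,-13,-13,-13,-13,-13,-13,-13,-13,-13,-13,-13,-13,-13,-13,-13
s: 2,2,2,2,2,2,2,2,2,2,2,2,2,2,2,2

steps = 4; useful = 64; efficiency = 64/64 = 1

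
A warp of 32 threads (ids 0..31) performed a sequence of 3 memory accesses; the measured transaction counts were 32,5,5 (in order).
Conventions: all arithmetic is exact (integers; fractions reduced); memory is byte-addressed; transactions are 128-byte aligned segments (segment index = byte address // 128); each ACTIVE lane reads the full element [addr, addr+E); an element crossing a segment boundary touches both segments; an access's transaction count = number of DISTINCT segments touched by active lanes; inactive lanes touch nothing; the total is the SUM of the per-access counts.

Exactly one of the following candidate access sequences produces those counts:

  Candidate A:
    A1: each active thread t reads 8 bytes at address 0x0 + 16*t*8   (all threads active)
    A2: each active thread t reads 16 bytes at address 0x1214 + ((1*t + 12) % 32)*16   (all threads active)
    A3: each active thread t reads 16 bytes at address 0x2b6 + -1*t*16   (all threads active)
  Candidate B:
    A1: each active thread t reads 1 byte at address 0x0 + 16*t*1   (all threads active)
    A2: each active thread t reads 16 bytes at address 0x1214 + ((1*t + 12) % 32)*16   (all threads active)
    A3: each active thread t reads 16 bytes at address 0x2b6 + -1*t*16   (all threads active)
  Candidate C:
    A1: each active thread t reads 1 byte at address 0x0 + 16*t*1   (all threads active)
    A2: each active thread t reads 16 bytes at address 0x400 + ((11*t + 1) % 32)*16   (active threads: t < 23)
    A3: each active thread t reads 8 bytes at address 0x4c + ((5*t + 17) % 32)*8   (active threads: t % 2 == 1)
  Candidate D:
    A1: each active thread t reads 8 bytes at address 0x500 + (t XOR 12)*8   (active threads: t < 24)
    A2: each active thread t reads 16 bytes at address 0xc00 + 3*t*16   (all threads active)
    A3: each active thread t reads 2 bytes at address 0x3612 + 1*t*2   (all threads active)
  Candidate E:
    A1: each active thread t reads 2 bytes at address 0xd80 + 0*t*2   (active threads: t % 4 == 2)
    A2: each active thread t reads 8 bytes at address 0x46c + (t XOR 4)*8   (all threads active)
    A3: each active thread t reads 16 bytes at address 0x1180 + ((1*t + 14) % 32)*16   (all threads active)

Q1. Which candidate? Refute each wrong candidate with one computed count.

B: A1 gives 4 transactions, not 32
C: A1 gives 4 transactions, not 32
D: A1 gives 2 transactions, not 32
E: A1 gives 1 transaction, not 32
A: all counts match (32,5,5)

Answer: A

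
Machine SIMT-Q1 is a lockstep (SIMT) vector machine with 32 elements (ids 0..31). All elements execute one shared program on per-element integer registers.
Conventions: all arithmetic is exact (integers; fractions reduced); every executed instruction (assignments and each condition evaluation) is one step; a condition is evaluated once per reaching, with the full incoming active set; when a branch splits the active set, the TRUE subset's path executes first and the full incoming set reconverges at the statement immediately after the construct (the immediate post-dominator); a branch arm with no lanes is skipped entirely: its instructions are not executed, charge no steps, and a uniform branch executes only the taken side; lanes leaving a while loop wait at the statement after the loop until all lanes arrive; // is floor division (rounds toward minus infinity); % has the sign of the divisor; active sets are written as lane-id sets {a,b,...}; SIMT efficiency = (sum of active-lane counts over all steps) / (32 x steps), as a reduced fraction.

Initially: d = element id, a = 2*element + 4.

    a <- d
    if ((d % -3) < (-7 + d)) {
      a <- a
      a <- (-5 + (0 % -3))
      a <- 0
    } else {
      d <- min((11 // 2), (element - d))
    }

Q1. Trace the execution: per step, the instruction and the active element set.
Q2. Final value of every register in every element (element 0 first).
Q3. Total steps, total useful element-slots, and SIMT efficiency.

step 0: a <- d                       {0,1,2,3,4,5,6,7,8,9,10,11,12,13,14,15,16,17,18,19,20,21,22,23,24,25,26,27,28,29,30,31}
step 1: eval ((d % -3) < (-7 + d))   {0,1,2,3,4,5,6,7,8,9,10,11,12,13,14,15,16,17,18,19,20,21,22,23,24,25,26,27,28,29,30,31}
step 2: a <- a                       {7,8,9,10,11,12,13,14,15,16,17,18,19,20,21,22,23,24,25,26,27,28,29,30,31}
step 3: a <- (-5 + (0 % -3))         {7,8,9,10,11,12,13,14,15,16,17,18,19,20,21,22,23,24,25,26,27,28,29,30,31}
step 4: a <- 0                       {7,8,9,10,11,12,13,14,15,16,17,18,19,20,21,22,23,24,25,26,27,28,29,30,31}
step 5: d <- min((11 // 2), (element - d)) {0,1,2,3,4,5,6}

Answer: 6 steps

d: 0,0,0,0,0,0,0,7,8,9,10,11,12,13,14,15,16,17,18,19,20,21,22,23,24,25,26,27,28,29,30,31
a: 0,1,2,3,4,5,6,0,0,0,0,0,0,0,0,0,0,0,0,0,0,0,0,0,0,0,0,0,0,0,0,0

steps = 6; useful = 146; efficiency = 146/192 = 73/96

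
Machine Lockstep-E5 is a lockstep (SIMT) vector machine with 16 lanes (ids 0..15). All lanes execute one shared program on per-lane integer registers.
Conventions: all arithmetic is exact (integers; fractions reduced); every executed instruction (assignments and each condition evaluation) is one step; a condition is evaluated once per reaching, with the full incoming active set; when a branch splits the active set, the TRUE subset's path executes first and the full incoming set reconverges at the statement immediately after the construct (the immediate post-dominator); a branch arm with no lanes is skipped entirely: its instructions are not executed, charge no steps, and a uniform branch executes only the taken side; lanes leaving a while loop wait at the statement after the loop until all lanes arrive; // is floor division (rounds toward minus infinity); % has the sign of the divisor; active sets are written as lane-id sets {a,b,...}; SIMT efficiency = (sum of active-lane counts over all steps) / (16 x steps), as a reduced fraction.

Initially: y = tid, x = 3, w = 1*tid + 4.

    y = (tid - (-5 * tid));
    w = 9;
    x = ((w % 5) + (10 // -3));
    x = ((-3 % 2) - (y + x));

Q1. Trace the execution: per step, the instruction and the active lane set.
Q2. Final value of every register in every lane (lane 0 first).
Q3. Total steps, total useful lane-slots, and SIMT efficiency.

step 0: y <- (tid - (-5 * tid))      {0,1,2,3,4,5,6,7,8,9,10,11,12,13,14,15}
step 1: w <- 9                       {0,1,2,3,4,5,6,7,8,9,10,11,12,13,14,15}
step 2: x <- ((w % 5) + (10 // -3))  {0,1,2,3,4,5,6,7,8,9,10,11,12,13,14,15}
step 3: x <- ((-3 % 2) - (y + x))    {0,1,2,3,4,5,6,7,8,9,10,11,12,13,14,15}

Answer: 4 steps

y: 0,6,12,18,24,30,36,42,48,54,60,66,72,78,84,90
x: 1,-5,-11,-17,-23,-29,-35,-41,-47,-53,-59,-65,-71,-77,-83,-89
w: 9,9,9,9,9,9,9,9,9,9,9,9,9,9,9,9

steps = 4; useful = 64; efficiency = 64/64 = 1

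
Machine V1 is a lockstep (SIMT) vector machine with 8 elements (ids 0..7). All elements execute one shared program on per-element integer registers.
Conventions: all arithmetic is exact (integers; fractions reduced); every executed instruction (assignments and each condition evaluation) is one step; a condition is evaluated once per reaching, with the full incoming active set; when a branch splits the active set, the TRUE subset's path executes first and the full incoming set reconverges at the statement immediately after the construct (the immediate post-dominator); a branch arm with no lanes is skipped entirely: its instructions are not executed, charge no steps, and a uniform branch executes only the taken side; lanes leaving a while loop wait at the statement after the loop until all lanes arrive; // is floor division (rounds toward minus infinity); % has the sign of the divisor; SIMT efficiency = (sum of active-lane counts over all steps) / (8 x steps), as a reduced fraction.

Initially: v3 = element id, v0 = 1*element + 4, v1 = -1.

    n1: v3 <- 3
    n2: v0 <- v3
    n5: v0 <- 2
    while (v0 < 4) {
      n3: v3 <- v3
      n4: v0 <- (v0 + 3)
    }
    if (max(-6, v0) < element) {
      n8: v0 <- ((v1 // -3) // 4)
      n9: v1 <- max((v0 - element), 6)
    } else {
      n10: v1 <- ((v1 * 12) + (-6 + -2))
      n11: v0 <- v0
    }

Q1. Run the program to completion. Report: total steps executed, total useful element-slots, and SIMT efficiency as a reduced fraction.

Answer: 12 steps, 80 useful, 5/6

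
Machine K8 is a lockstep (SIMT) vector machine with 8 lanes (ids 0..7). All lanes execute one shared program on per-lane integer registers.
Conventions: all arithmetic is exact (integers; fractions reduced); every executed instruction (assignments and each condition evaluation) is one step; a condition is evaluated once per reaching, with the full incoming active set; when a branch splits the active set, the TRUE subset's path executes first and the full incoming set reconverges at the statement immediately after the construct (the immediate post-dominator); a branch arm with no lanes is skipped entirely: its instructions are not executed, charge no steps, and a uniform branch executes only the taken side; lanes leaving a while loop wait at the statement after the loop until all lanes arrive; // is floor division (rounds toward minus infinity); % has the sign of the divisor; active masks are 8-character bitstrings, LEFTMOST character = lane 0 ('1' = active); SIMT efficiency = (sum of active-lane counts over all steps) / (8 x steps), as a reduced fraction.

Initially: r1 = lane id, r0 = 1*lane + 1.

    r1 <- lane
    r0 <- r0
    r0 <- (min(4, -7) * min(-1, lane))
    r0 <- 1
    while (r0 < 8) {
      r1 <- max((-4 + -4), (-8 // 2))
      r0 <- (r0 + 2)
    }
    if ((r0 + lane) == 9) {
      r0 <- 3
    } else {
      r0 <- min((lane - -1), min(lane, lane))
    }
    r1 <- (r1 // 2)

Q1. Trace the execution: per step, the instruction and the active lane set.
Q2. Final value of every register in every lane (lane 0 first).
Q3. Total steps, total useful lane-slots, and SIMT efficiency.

step 0: r1 <- lane                   11111111
step 1: r0 <- r0                     11111111
step 2: r0 <- (min(4, -7) * min(-1, lane)) 11111111
step 3: r0 <- 1                      11111111
step 4: eval (r0 < 8)                11111111
step 5: r1 <- max((-4 + -4), (-8 // 2)) 11111111
step 6: r0 <- (r0 + 2)               11111111
step 7: eval (r0 < 8)                11111111
step 8: r1 <- max((-4 + -4), (-8 // 2)) 11111111
step 9: r0 <- (r0 + 2)               11111111
step 10: eval (r0 < 8)                11111111
step 11: r1 <- max((-4 + -4), (-8 // 2)) 11111111
step 12: r0 <- (r0 + 2)               11111111
step 13: eval (r0 < 8)                11111111
step 14: r1 <- max((-4 + -4), (-8 // 2)) 11111111
step 15: r0 <- (r0 + 2)               11111111
step 16: eval (r0 < 8)                11111111
step 17: eval ((r0 + lane) == 9)      11111111
step 18: r0 <- 3                      10000000
step 19: r0 <- min((lane - -1), min(lane, lane)) 01111111
step 20: r1 <- (r1 // 2)              11111111

Answer: 21 steps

r1: -2,-2,-2,-2,-2,-2,-2,-2
r0: 3,1,2,3,4,5,6,7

steps = 21; useful = 160; efficiency = 160/168 = 20/21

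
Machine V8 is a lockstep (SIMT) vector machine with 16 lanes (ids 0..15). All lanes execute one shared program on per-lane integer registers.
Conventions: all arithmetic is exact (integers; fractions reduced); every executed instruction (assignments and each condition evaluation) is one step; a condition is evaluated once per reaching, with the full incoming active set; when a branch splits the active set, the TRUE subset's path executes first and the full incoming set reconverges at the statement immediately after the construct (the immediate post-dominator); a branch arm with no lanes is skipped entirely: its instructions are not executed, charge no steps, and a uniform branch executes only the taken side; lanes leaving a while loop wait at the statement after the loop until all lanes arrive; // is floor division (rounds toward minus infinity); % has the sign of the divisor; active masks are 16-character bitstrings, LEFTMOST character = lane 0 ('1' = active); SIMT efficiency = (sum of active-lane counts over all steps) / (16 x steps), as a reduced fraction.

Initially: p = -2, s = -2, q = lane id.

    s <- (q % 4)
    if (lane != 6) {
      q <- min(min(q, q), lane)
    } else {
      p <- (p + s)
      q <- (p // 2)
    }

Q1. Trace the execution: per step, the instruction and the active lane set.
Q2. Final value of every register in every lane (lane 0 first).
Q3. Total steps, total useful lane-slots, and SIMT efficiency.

step 0: s <- (q % 4)                 1111111111111111
step 1: eval (lane != 6)             1111111111111111
step 2: q <- min(min(q, q), lane)    1111110111111111
step 3: p <- (p + s)                 0000001000000000
step 4: q <- (p // 2)                0000001000000000

Answer: 5 steps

p: -2,-2,-2,-2,-2,-2,0,-2,-2,-2,-2,-2,-2,-2,-2,-2
s: 0,1,2,3,0,1,2,3,0,1,2,3,0,1,2,3
q: 0,1,2,3,4,5,0,7,8,9,10,11,12,13,14,15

steps = 5; useful = 49; efficiency = 49/80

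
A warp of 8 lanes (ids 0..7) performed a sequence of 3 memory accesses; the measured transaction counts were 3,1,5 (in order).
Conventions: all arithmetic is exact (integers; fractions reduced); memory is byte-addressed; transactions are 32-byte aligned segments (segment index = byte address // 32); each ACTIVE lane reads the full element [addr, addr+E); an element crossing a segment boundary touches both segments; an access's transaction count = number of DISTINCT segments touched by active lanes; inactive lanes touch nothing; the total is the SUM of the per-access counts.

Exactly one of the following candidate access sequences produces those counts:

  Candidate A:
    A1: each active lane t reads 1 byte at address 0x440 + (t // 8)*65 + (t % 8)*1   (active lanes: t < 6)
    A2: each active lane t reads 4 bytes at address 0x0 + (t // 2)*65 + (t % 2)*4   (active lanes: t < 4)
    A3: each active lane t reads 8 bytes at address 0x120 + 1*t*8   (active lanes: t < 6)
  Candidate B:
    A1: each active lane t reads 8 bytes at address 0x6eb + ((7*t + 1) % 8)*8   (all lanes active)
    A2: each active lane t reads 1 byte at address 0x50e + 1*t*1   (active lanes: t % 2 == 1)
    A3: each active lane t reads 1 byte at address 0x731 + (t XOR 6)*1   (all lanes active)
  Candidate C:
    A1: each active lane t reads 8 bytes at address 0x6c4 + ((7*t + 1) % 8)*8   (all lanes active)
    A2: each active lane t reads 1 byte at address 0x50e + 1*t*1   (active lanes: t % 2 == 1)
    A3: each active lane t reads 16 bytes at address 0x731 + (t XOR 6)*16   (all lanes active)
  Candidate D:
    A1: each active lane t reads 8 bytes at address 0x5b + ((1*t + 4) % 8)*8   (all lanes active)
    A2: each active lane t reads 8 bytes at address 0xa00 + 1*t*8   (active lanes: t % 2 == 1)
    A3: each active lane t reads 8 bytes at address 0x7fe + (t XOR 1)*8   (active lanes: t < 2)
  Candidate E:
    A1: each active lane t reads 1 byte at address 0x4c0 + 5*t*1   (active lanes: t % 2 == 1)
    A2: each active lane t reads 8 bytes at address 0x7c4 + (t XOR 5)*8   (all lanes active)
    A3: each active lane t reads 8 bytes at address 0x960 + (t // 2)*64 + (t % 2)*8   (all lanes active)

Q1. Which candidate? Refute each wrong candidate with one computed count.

A: A1 gives 1 transaction, not 3
B: A3 gives 1 transaction, not 5
D: A2 gives 2 transactions, not 1
E: A1 gives 2 transactions, not 3
C: all counts match (3,1,5)

Answer: C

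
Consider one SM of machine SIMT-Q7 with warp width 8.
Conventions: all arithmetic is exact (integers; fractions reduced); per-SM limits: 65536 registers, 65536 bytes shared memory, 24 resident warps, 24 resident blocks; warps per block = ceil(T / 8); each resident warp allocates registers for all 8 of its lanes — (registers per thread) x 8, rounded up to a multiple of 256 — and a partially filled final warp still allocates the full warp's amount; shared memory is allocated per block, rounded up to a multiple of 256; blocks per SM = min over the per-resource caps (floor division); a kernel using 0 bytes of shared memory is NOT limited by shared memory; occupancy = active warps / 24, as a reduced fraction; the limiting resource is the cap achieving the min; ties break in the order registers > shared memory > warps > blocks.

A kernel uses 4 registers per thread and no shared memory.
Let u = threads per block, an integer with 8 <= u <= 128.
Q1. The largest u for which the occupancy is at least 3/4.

Answer: u = 96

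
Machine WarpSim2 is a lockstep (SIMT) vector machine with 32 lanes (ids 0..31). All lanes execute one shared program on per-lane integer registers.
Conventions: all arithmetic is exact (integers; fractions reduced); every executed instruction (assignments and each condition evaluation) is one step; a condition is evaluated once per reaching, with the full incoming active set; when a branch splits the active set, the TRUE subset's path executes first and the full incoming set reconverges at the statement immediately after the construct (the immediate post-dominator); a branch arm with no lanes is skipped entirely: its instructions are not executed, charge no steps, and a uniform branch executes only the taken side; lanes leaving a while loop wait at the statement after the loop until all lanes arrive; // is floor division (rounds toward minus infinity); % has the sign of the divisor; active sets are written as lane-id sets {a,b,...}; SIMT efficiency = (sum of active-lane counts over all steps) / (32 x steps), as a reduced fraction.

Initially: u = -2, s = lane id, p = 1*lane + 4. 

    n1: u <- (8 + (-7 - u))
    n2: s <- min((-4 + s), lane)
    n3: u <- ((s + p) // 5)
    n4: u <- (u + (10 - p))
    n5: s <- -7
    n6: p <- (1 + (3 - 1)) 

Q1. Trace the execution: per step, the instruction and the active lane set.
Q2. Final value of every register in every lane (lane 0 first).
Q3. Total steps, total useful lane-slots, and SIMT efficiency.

step 0: u <- (8 + (-7 - u))          {0,1,2,3,4,5,6,7,8,9,10,11,12,13,14,15,16,17,18,19,20,21,22,23,24,25,26,27,28,29,30,31}
step 1: s <- min((-4 + s), lane)     {0,1,2,3,4,5,6,7,8,9,10,11,12,13,14,15,16,17,18,19,20,21,22,23,24,25,26,27,28,29,30,31}
step 2: u <- ((s + p) // 5)          {0,1,2,3,4,5,6,7,8,9,10,11,12,13,14,15,16,17,18,19,20,21,22,23,24,25,26,27,28,29,30,31}
step 3: u <- (u + (10 - p))          {0,1,2,3,4,5,6,7,8,9,10,11,12,13,14,15,16,17,18,19,20,21,22,23,24,25,26,27,28,29,30,31}
step 4: s <- -7                      {0,1,2,3,4,5,6,7,8,9,10,11,12,13,14,15,16,17,18,19,20,21,22,23,24,25,26,27,28,29,30,31}
step 5: p <- (1 + (3 - 1))           {0,1,2,3,4,5,6,7,8,9,10,11,12,13,14,15,16,17,18,19,20,21,22,23,24,25,26,27,28,29,30,31}

Answer: 6 steps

u: 6,5,4,4,3,3,2,1,1,0,0,-1,-2,-2,-3,-3,-4,-5,-5,-6,-6,-7,-8,-8,-9,-9,-10,-11,-11,-12,-12,-13
s: -7,-7,-7,-7,-7,-7,-7,-7,-7,-7,-7,-7,-7,-7,-7,-7,-7,-7,-7,-7,-7,-7,-7,-7,-7,-7,-7,-7,-7,-7,-7,-7
p: 3,3,3,3,3,3,3,3,3,3,3,3,3,3,3,3,3,3,3,3,3,3,3,3,3,3,3,3,3,3,3,3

steps = 6; useful = 192; efficiency = 192/192 = 1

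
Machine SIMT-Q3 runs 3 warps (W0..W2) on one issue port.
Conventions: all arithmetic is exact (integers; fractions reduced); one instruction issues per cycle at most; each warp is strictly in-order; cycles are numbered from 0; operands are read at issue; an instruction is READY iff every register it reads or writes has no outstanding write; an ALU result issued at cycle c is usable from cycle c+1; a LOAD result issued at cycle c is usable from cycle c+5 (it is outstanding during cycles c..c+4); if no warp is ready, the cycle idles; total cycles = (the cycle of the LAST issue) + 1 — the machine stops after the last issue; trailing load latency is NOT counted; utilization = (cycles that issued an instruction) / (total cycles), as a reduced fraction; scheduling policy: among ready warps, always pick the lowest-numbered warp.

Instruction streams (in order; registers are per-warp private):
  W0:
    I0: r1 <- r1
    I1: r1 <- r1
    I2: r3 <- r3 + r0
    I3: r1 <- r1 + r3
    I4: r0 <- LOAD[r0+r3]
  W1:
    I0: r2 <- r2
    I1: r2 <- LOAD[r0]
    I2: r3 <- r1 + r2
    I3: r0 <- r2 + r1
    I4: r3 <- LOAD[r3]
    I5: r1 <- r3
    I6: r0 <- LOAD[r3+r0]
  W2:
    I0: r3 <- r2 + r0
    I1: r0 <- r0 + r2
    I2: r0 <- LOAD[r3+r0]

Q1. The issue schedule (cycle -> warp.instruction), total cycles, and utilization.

cycle 0: W0.I0
cycle 1: W0.I1
cycle 2: W0.I2
cycle 3: W0.I3
cycle 4: W0.I4
cycle 5: W1.I0
cycle 6: W1.I1
cycle 7: W2.I0
cycle 8: W2.I1
cycle 9: W2.I2
cycle 10: idle
cycle 11: W1.I2
cycle 12: W1.I3
cycle 13: W1.I4
cycle 14: idle
cycle 15: idle
cycle 16: idle
cycle 17: idle
cycle 18: W1.I5
cycle 19: W1.I6

Answer: 20 cycles, utilization 3/4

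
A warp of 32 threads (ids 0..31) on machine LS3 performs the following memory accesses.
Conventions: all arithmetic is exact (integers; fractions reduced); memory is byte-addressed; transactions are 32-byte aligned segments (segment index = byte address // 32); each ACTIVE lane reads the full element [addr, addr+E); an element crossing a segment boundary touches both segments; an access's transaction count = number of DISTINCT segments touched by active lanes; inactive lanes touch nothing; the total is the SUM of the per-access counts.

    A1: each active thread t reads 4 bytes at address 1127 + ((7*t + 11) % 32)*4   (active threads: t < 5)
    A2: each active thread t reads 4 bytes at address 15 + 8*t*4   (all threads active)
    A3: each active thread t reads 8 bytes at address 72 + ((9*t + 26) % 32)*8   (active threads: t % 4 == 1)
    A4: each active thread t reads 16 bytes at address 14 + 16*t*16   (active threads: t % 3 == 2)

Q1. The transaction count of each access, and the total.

A1: 4 transactions
A2: 32 transactions
A3: 8 transactions
A4: 10 transactions

Answer: 4,32,8,10; total 54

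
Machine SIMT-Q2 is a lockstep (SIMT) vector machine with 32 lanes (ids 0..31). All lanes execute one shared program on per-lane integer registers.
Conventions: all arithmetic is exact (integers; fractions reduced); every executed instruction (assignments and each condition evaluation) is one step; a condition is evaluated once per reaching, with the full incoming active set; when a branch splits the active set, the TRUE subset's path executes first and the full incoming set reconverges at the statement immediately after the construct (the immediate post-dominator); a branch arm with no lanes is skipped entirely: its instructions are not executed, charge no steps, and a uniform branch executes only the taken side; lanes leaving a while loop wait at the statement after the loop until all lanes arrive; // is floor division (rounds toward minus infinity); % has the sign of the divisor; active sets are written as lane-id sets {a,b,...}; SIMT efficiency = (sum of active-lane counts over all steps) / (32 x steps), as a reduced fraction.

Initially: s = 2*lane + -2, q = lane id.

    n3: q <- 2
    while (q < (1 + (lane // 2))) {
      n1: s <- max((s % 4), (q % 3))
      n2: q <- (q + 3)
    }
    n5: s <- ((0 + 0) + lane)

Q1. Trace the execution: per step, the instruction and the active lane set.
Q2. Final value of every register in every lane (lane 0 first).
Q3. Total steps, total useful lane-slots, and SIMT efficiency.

step 0: q <- 2                       {0,1,2,3,4,5,6,7,8,9,10,11,12,13,14,15,16,17,18,19,20,21,22,23,24,25,26,27,28,29,30,31}
step 1: eval (q < (1 + (lane // 2))) {0,1,2,3,4,5,6,7,8,9,10,11,12,13,14,15,16,17,18,19,20,21,22,23,24,25,26,27,28,29,30,31}
step 2: s <- max((s % 4), (q % 3))   {4,5,6,7,8,9,10,11,12,13,14,15,16,17,18,19,20,21,22,23,24,25,26,27,28,29,30,31}
step 3: q <- (q + 3)                 {4,5,6,7,8,9,10,11,12,13,14,15,16,17,18,19,20,21,22,23,24,25,26,27,28,29,30,31}
step 4: eval (q < (1 + (lane // 2))) {4,5,6,7,8,9,10,11,12,13,14,15,16,17,18,19,20,21,22,23,24,25,26,27,28,29,30,31}
step 5: s <- max((s % 4), (q % 3))   {10,11,12,13,14,15,16,17,18,19,20,21,22,23,24,25,26,27,28,29,30,31}
step 6: q <- (q + 3)                 {10,11,12,13,14,15,16,17,18,19,20,21,22,23,24,25,26,27,28,29,30,31}
step 7: eval (q < (1 + (lane // 2))) {10,11,12,13,14,15,16,17,18,19,20,21,22,23,24,25,26,27,28,29,30,31}
step 8: s <- max((s % 4), (q % 3))   {16,17,18,19,20,21,22,23,24,25,26,27,28,29,30,31}
step 9: q <- (q + 3)                 {16,17,18,19,20,21,22,23,24,25,26,27,28,29,30,31}
step 10: eval (q < (1 + (lane // 2))) {16,17,18,19,20,21,22,23,24,25,26,27,28,29,30,31}
step 11: s <- max((s % 4), (q % 3))   {22,23,24,25,26,27,28,29,30,31}
step 12: q <- (q + 3)                 {22,23,24,25,26,27,28,29,30,31}
step 13: eval (q < (1 + (lane // 2))) {22,23,24,25,26,27,28,29,30,31}
step 14: s <- max((s % 4), (q % 3))   {28,29,30,31}
step 15: q <- (q + 3)                 {28,29,30,31}
step 16: eval (q < (1 + (lane // 2))) {28,29,30,31}
step 17: s <- ((0 + 0) + lane)        {0,1,2,3,4,5,6,7,8,9,10,11,12,13,14,15,16,17,18,19,20,21,22,23,24,25,26,27,28,29,30,31}

Answer: 18 steps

s: 0,1,2,3,4,5,6,7,8,9,10,11,12,13,14,15,16,17,18,19,20,21,22,23,24,25,26,27,28,29,30,31
q: 2,2,2,2,5,5,5,5,5,5,8,8,8,8,8,8,11,11,11,11,11,11,14,14,14,14,14,14,17,17,17,17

steps = 18; useful = 336; efficiency = 336/576 = 7/12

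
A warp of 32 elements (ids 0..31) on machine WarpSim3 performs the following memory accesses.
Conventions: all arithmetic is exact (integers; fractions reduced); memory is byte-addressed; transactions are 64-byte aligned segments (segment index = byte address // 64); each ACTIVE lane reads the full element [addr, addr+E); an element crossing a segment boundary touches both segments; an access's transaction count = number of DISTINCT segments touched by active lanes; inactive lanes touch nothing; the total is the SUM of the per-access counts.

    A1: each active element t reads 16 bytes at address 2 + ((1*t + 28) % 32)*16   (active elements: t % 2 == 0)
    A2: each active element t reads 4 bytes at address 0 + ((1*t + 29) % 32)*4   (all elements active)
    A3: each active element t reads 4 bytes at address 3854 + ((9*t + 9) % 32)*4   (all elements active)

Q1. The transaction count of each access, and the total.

A1: 8 transactions
A2: 2 transactions
A3: 3 transactions

Answer: 8,2,3; total 13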